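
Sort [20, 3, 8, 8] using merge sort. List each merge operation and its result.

Divide and conquer:
  Merge [20] + [3] -> [3, 20]
  Merge [8] + [8] -> [8, 8]
  Merge [3, 20] + [8, 8] -> [3, 8, 8, 20]


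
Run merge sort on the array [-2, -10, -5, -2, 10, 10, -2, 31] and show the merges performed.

Divide and conquer:
  Merge [-2] + [-10] -> [-10, -2]
  Merge [-5] + [-2] -> [-5, -2]
  Merge [-10, -2] + [-5, -2] -> [-10, -5, -2, -2]
  Merge [10] + [10] -> [10, 10]
  Merge [-2] + [31] -> [-2, 31]
  Merge [10, 10] + [-2, 31] -> [-2, 10, 10, 31]
  Merge [-10, -5, -2, -2] + [-2, 10, 10, 31] -> [-10, -5, -2, -2, -2, 10, 10, 31]


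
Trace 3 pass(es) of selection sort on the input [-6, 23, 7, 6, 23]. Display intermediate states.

Pass 1: Select minimum -6 at index 0, swap -> [-6, 23, 7, 6, 23]
Pass 2: Select minimum 6 at index 3, swap -> [-6, 6, 7, 23, 23]
Pass 3: Select minimum 7 at index 2, swap -> [-6, 6, 7, 23, 23]


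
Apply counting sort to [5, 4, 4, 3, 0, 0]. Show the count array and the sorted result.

Count array: [2, 0, 0, 1, 2, 1]
(count[i] = number of elements equal to i)
Cumulative count: [2, 2, 2, 3, 5, 6]
Sorted: [0, 0, 3, 4, 4, 5]


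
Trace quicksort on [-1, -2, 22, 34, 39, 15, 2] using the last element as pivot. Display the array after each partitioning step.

Partition 1: pivot=2 at index 2 -> [-1, -2, 2, 34, 39, 15, 22]
Partition 2: pivot=-2 at index 0 -> [-2, -1, 2, 34, 39, 15, 22]
Partition 3: pivot=22 at index 4 -> [-2, -1, 2, 15, 22, 34, 39]
Partition 4: pivot=39 at index 6 -> [-2, -1, 2, 15, 22, 34, 39]


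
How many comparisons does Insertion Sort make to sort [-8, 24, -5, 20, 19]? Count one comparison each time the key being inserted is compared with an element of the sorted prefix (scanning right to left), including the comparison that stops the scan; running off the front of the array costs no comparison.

Insert 24: -8 <= 24 (stop) = 1 comparison(s) -> [-8, 24, -5, 20, 19]
Insert -5: 24 > -5 (shift), -8 <= -5 (stop) = 2 comparison(s) -> [-8, -5, 24, 20, 19]
Insert 20: 24 > 20 (shift), -5 <= 20 (stop) = 2 comparison(s) -> [-8, -5, 20, 24, 19]
Insert 19: 24 > 19 (shift), 20 > 19 (shift), -5 <= 19 (stop) = 3 comparison(s) -> [-8, -5, 19, 20, 24]
Total comparisons: 1 + 2 + 2 + 3 = 8


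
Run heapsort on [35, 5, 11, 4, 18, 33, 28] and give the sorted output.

Build heap: [35, 18, 33, 4, 5, 11, 28]
Extract 35: [33, 18, 28, 4, 5, 11, 35]
Extract 33: [28, 18, 11, 4, 5, 33, 35]
Extract 28: [18, 5, 11, 4, 28, 33, 35]
Extract 18: [11, 5, 4, 18, 28, 33, 35]
Extract 11: [5, 4, 11, 18, 28, 33, 35]
Extract 5: [4, 5, 11, 18, 28, 33, 35]


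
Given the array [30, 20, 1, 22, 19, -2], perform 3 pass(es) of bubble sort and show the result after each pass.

After pass 1: [20, 1, 22, 19, -2, 30] (5 swaps)
After pass 2: [1, 20, 19, -2, 22, 30] (3 swaps)
After pass 3: [1, 19, -2, 20, 22, 30] (2 swaps)
Total swaps: 10


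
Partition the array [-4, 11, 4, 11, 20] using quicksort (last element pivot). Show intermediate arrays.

Partition 1: pivot=20 at index 4 -> [-4, 11, 4, 11, 20]
Partition 2: pivot=11 at index 3 -> [-4, 11, 4, 11, 20]
Partition 3: pivot=4 at index 1 -> [-4, 4, 11, 11, 20]


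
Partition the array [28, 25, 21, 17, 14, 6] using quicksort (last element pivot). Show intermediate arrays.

Partition 1: pivot=6 at index 0 -> [6, 25, 21, 17, 14, 28]
Partition 2: pivot=28 at index 5 -> [6, 25, 21, 17, 14, 28]
Partition 3: pivot=14 at index 1 -> [6, 14, 21, 17, 25, 28]
Partition 4: pivot=25 at index 4 -> [6, 14, 21, 17, 25, 28]
Partition 5: pivot=17 at index 2 -> [6, 14, 17, 21, 25, 28]


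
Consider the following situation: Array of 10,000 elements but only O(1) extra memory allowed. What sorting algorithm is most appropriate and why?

Best choice: Heapsort
Reason: Heapsort rearranges the array in place using O(1) auxiliary space and still guarantees O(n log n) time; quicksort partitions in place but needs Theta(log n) stack space for recursion (O(n) in the worst case), and mergesort requires O(n) auxiliary space


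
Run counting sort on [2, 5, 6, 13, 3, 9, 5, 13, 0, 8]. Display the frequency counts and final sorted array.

Count array: [1, 0, 1, 1, 0, 2, 1, 0, 1, 1, 0, 0, 0, 2]
(count[i] = number of elements equal to i)
Cumulative count: [1, 1, 2, 3, 3, 5, 6, 6, 7, 8, 8, 8, 8, 10]
Sorted: [0, 2, 3, 5, 5, 6, 8, 9, 13, 13]


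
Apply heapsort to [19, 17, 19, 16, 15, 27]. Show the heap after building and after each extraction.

Build heap: [27, 17, 19, 16, 15, 19]
Extract 27: [19, 17, 19, 16, 15, 27]
Extract 19: [19, 17, 15, 16, 19, 27]
Extract 19: [17, 16, 15, 19, 19, 27]
Extract 17: [16, 15, 17, 19, 19, 27]
Extract 16: [15, 16, 17, 19, 19, 27]


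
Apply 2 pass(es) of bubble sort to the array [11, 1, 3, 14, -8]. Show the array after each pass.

After pass 1: [1, 3, 11, -8, 14] (3 swaps)
After pass 2: [1, 3, -8, 11, 14] (1 swaps)
Total swaps: 4


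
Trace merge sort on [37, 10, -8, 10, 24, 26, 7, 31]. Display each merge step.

Divide and conquer:
  Merge [37] + [10] -> [10, 37]
  Merge [-8] + [10] -> [-8, 10]
  Merge [10, 37] + [-8, 10] -> [-8, 10, 10, 37]
  Merge [24] + [26] -> [24, 26]
  Merge [7] + [31] -> [7, 31]
  Merge [24, 26] + [7, 31] -> [7, 24, 26, 31]
  Merge [-8, 10, 10, 37] + [7, 24, 26, 31] -> [-8, 7, 10, 10, 24, 26, 31, 37]


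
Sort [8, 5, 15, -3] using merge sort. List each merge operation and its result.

Divide and conquer:
  Merge [8] + [5] -> [5, 8]
  Merge [15] + [-3] -> [-3, 15]
  Merge [5, 8] + [-3, 15] -> [-3, 5, 8, 15]


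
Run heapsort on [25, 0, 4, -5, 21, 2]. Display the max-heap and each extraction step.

Build heap: [25, 21, 4, -5, 0, 2]
Extract 25: [21, 2, 4, -5, 0, 25]
Extract 21: [4, 2, 0, -5, 21, 25]
Extract 4: [2, -5, 0, 4, 21, 25]
Extract 2: [0, -5, 2, 4, 21, 25]
Extract 0: [-5, 0, 2, 4, 21, 25]


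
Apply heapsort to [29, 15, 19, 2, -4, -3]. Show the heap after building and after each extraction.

Build heap: [29, 15, 19, 2, -4, -3]
Extract 29: [19, 15, -3, 2, -4, 29]
Extract 19: [15, 2, -3, -4, 19, 29]
Extract 15: [2, -4, -3, 15, 19, 29]
Extract 2: [-3, -4, 2, 15, 19, 29]
Extract -3: [-4, -3, 2, 15, 19, 29]


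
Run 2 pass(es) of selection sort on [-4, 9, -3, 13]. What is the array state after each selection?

Pass 1: Select minimum -4 at index 0, swap -> [-4, 9, -3, 13]
Pass 2: Select minimum -3 at index 2, swap -> [-4, -3, 9, 13]


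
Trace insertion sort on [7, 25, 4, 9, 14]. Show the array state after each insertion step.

First element 7 is already 'sorted'
Insert 25: shifted 0 elements -> [7, 25, 4, 9, 14]
Insert 4: shifted 2 elements -> [4, 7, 25, 9, 14]
Insert 9: shifted 1 elements -> [4, 7, 9, 25, 14]
Insert 14: shifted 1 elements -> [4, 7, 9, 14, 25]


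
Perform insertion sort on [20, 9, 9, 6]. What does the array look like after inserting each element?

First element 20 is already 'sorted'
Insert 9: shifted 1 elements -> [9, 20, 9, 6]
Insert 9: shifted 1 elements -> [9, 9, 20, 6]
Insert 6: shifted 3 elements -> [6, 9, 9, 20]


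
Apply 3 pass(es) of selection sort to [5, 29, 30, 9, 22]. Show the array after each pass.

Pass 1: Select minimum 5 at index 0, swap -> [5, 29, 30, 9, 22]
Pass 2: Select minimum 9 at index 3, swap -> [5, 9, 30, 29, 22]
Pass 3: Select minimum 22 at index 4, swap -> [5, 9, 22, 29, 30]


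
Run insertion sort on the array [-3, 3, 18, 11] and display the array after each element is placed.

First element -3 is already 'sorted'
Insert 3: shifted 0 elements -> [-3, 3, 18, 11]
Insert 18: shifted 0 elements -> [-3, 3, 18, 11]
Insert 11: shifted 1 elements -> [-3, 3, 11, 18]


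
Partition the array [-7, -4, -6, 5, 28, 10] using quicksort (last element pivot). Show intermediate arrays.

Partition 1: pivot=10 at index 4 -> [-7, -4, -6, 5, 10, 28]
Partition 2: pivot=5 at index 3 -> [-7, -4, -6, 5, 10, 28]
Partition 3: pivot=-6 at index 1 -> [-7, -6, -4, 5, 10, 28]


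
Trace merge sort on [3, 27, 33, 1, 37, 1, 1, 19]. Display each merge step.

Divide and conquer:
  Merge [3] + [27] -> [3, 27]
  Merge [33] + [1] -> [1, 33]
  Merge [3, 27] + [1, 33] -> [1, 3, 27, 33]
  Merge [37] + [1] -> [1, 37]
  Merge [1] + [19] -> [1, 19]
  Merge [1, 37] + [1, 19] -> [1, 1, 19, 37]
  Merge [1, 3, 27, 33] + [1, 1, 19, 37] -> [1, 1, 1, 3, 19, 27, 33, 37]


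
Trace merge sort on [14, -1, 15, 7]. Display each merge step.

Divide and conquer:
  Merge [14] + [-1] -> [-1, 14]
  Merge [15] + [7] -> [7, 15]
  Merge [-1, 14] + [7, 15] -> [-1, 7, 14, 15]


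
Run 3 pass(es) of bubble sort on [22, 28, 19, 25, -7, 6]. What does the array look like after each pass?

After pass 1: [22, 19, 25, -7, 6, 28] (4 swaps)
After pass 2: [19, 22, -7, 6, 25, 28] (3 swaps)
After pass 3: [19, -7, 6, 22, 25, 28] (2 swaps)
Total swaps: 9


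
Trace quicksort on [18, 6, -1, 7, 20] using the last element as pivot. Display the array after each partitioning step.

Partition 1: pivot=20 at index 4 -> [18, 6, -1, 7, 20]
Partition 2: pivot=7 at index 2 -> [6, -1, 7, 18, 20]
Partition 3: pivot=-1 at index 0 -> [-1, 6, 7, 18, 20]


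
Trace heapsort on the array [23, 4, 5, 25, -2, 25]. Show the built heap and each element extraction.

Build heap: [25, 23, 25, 4, -2, 5]
Extract 25: [25, 23, 5, 4, -2, 25]
Extract 25: [23, 4, 5, -2, 25, 25]
Extract 23: [5, 4, -2, 23, 25, 25]
Extract 5: [4, -2, 5, 23, 25, 25]
Extract 4: [-2, 4, 5, 23, 25, 25]


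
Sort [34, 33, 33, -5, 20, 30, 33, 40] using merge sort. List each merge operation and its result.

Divide and conquer:
  Merge [34] + [33] -> [33, 34]
  Merge [33] + [-5] -> [-5, 33]
  Merge [33, 34] + [-5, 33] -> [-5, 33, 33, 34]
  Merge [20] + [30] -> [20, 30]
  Merge [33] + [40] -> [33, 40]
  Merge [20, 30] + [33, 40] -> [20, 30, 33, 40]
  Merge [-5, 33, 33, 34] + [20, 30, 33, 40] -> [-5, 20, 30, 33, 33, 33, 34, 40]


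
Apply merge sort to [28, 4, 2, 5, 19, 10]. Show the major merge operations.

Divide and conquer:
  Merge [4] + [2] -> [2, 4]
  Merge [28] + [2, 4] -> [2, 4, 28]
  Merge [19] + [10] -> [10, 19]
  Merge [5] + [10, 19] -> [5, 10, 19]
  Merge [2, 4, 28] + [5, 10, 19] -> [2, 4, 5, 10, 19, 28]


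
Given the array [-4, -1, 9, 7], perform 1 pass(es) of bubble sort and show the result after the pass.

After pass 1: [-4, -1, 7, 9] (1 swaps)
Total swaps: 1


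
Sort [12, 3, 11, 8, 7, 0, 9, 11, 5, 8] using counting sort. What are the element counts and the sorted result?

Count array: [1, 0, 0, 1, 0, 1, 0, 1, 2, 1, 0, 2, 1]
(count[i] = number of elements equal to i)
Cumulative count: [1, 1, 1, 2, 2, 3, 3, 4, 6, 7, 7, 9, 10]
Sorted: [0, 3, 5, 7, 8, 8, 9, 11, 11, 12]


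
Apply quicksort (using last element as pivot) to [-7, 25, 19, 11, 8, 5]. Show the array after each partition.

Partition 1: pivot=5 at index 1 -> [-7, 5, 19, 11, 8, 25]
Partition 2: pivot=25 at index 5 -> [-7, 5, 19, 11, 8, 25]
Partition 3: pivot=8 at index 2 -> [-7, 5, 8, 11, 19, 25]
Partition 4: pivot=19 at index 4 -> [-7, 5, 8, 11, 19, 25]


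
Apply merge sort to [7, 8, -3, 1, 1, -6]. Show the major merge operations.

Divide and conquer:
  Merge [8] + [-3] -> [-3, 8]
  Merge [7] + [-3, 8] -> [-3, 7, 8]
  Merge [1] + [-6] -> [-6, 1]
  Merge [1] + [-6, 1] -> [-6, 1, 1]
  Merge [-3, 7, 8] + [-6, 1, 1] -> [-6, -3, 1, 1, 7, 8]


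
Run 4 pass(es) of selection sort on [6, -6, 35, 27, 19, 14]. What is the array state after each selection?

Pass 1: Select minimum -6 at index 1, swap -> [-6, 6, 35, 27, 19, 14]
Pass 2: Select minimum 6 at index 1, swap -> [-6, 6, 35, 27, 19, 14]
Pass 3: Select minimum 14 at index 5, swap -> [-6, 6, 14, 27, 19, 35]
Pass 4: Select minimum 19 at index 4, swap -> [-6, 6, 14, 19, 27, 35]


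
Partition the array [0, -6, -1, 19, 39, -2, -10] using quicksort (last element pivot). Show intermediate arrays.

Partition 1: pivot=-10 at index 0 -> [-10, -6, -1, 19, 39, -2, 0]
Partition 2: pivot=0 at index 4 -> [-10, -6, -1, -2, 0, 19, 39]
Partition 3: pivot=-2 at index 2 -> [-10, -6, -2, -1, 0, 19, 39]
Partition 4: pivot=39 at index 6 -> [-10, -6, -2, -1, 0, 19, 39]


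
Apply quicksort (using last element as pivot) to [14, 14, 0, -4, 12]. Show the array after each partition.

Partition 1: pivot=12 at index 2 -> [0, -4, 12, 14, 14]
Partition 2: pivot=-4 at index 0 -> [-4, 0, 12, 14, 14]
Partition 3: pivot=14 at index 4 -> [-4, 0, 12, 14, 14]


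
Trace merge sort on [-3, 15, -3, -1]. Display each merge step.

Divide and conquer:
  Merge [-3] + [15] -> [-3, 15]
  Merge [-3] + [-1] -> [-3, -1]
  Merge [-3, 15] + [-3, -1] -> [-3, -3, -1, 15]


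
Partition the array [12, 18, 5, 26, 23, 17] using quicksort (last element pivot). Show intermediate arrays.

Partition 1: pivot=17 at index 2 -> [12, 5, 17, 26, 23, 18]
Partition 2: pivot=5 at index 0 -> [5, 12, 17, 26, 23, 18]
Partition 3: pivot=18 at index 3 -> [5, 12, 17, 18, 23, 26]
Partition 4: pivot=26 at index 5 -> [5, 12, 17, 18, 23, 26]


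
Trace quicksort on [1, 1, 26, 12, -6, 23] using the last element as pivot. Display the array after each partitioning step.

Partition 1: pivot=23 at index 4 -> [1, 1, 12, -6, 23, 26]
Partition 2: pivot=-6 at index 0 -> [-6, 1, 12, 1, 23, 26]
Partition 3: pivot=1 at index 2 -> [-6, 1, 1, 12, 23, 26]


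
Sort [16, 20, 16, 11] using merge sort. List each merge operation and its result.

Divide and conquer:
  Merge [16] + [20] -> [16, 20]
  Merge [16] + [11] -> [11, 16]
  Merge [16, 20] + [11, 16] -> [11, 16, 16, 20]


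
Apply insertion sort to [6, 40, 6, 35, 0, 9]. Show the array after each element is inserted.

First element 6 is already 'sorted'
Insert 40: shifted 0 elements -> [6, 40, 6, 35, 0, 9]
Insert 6: shifted 1 elements -> [6, 6, 40, 35, 0, 9]
Insert 35: shifted 1 elements -> [6, 6, 35, 40, 0, 9]
Insert 0: shifted 4 elements -> [0, 6, 6, 35, 40, 9]
Insert 9: shifted 2 elements -> [0, 6, 6, 9, 35, 40]


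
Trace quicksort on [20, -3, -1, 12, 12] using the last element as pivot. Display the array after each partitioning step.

Partition 1: pivot=12 at index 3 -> [-3, -1, 12, 12, 20]
Partition 2: pivot=12 at index 2 -> [-3, -1, 12, 12, 20]
Partition 3: pivot=-1 at index 1 -> [-3, -1, 12, 12, 20]


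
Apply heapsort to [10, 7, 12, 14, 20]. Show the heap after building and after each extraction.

Build heap: [20, 14, 12, 10, 7]
Extract 20: [14, 10, 12, 7, 20]
Extract 14: [12, 10, 7, 14, 20]
Extract 12: [10, 7, 12, 14, 20]
Extract 10: [7, 10, 12, 14, 20]


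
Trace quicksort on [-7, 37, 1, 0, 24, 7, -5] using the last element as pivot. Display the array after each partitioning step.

Partition 1: pivot=-5 at index 1 -> [-7, -5, 1, 0, 24, 7, 37]
Partition 2: pivot=37 at index 6 -> [-7, -5, 1, 0, 24, 7, 37]
Partition 3: pivot=7 at index 4 -> [-7, -5, 1, 0, 7, 24, 37]
Partition 4: pivot=0 at index 2 -> [-7, -5, 0, 1, 7, 24, 37]


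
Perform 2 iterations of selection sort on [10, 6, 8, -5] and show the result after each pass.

Pass 1: Select minimum -5 at index 3, swap -> [-5, 6, 8, 10]
Pass 2: Select minimum 6 at index 1, swap -> [-5, 6, 8, 10]


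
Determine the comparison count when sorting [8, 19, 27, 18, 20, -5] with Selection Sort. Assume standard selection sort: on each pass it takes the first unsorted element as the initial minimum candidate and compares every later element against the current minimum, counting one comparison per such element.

Pass 1: scan indices 1..5 for the minimum = 5 comparison(s); min is -5, place at index 0 -> [-5, 19, 27, 18, 20, 8]
Pass 2: scan indices 2..5 for the minimum = 4 comparison(s); min is 8, place at index 1 -> [-5, 8, 27, 18, 20, 19]
Pass 3: scan indices 3..5 for the minimum = 3 comparison(s); min is 18, place at index 2 -> [-5, 8, 18, 27, 20, 19]
Pass 4: scan indices 4..5 for the minimum = 2 comparison(s); min is 19, place at index 3 -> [-5, 8, 18, 19, 20, 27]
Pass 5: scan indices 5..5 for the minimum = 1 comparison(s); min is 20, place at index 4 -> [-5, 8, 18, 19, 20, 27]
Selection sort always scans the whole unsorted suffix, so the count is (n-1) + (n-2) + ... + 1 = n(n-1)/2 = 6*5/2 = 15 regardless of the input order.
Total comparisons: 5 + 4 + 3 + 2 + 1 = 15


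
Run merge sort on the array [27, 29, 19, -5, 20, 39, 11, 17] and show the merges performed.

Divide and conquer:
  Merge [27] + [29] -> [27, 29]
  Merge [19] + [-5] -> [-5, 19]
  Merge [27, 29] + [-5, 19] -> [-5, 19, 27, 29]
  Merge [20] + [39] -> [20, 39]
  Merge [11] + [17] -> [11, 17]
  Merge [20, 39] + [11, 17] -> [11, 17, 20, 39]
  Merge [-5, 19, 27, 29] + [11, 17, 20, 39] -> [-5, 11, 17, 19, 20, 27, 29, 39]


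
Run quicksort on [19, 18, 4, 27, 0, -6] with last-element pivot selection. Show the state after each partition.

Partition 1: pivot=-6 at index 0 -> [-6, 18, 4, 27, 0, 19]
Partition 2: pivot=19 at index 4 -> [-6, 18, 4, 0, 19, 27]
Partition 3: pivot=0 at index 1 -> [-6, 0, 4, 18, 19, 27]
Partition 4: pivot=18 at index 3 -> [-6, 0, 4, 18, 19, 27]


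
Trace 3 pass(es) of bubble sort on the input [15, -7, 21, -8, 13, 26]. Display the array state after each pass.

After pass 1: [-7, 15, -8, 13, 21, 26] (3 swaps)
After pass 2: [-7, -8, 13, 15, 21, 26] (2 swaps)
After pass 3: [-8, -7, 13, 15, 21, 26] (1 swaps)
Total swaps: 6


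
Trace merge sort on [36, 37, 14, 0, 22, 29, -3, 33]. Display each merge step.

Divide and conquer:
  Merge [36] + [37] -> [36, 37]
  Merge [14] + [0] -> [0, 14]
  Merge [36, 37] + [0, 14] -> [0, 14, 36, 37]
  Merge [22] + [29] -> [22, 29]
  Merge [-3] + [33] -> [-3, 33]
  Merge [22, 29] + [-3, 33] -> [-3, 22, 29, 33]
  Merge [0, 14, 36, 37] + [-3, 22, 29, 33] -> [-3, 0, 14, 22, 29, 33, 36, 37]


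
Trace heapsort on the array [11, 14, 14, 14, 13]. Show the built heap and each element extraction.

Build heap: [14, 14, 14, 11, 13]
Extract 14: [14, 13, 14, 11, 14]
Extract 14: [14, 13, 11, 14, 14]
Extract 14: [13, 11, 14, 14, 14]
Extract 13: [11, 13, 14, 14, 14]


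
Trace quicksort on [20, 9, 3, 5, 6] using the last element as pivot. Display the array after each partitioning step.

Partition 1: pivot=6 at index 2 -> [3, 5, 6, 9, 20]
Partition 2: pivot=5 at index 1 -> [3, 5, 6, 9, 20]
Partition 3: pivot=20 at index 4 -> [3, 5, 6, 9, 20]


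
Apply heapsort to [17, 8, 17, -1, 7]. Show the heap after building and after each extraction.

Build heap: [17, 8, 17, -1, 7]
Extract 17: [17, 8, 7, -1, 17]
Extract 17: [8, -1, 7, 17, 17]
Extract 8: [7, -1, 8, 17, 17]
Extract 7: [-1, 7, 8, 17, 17]


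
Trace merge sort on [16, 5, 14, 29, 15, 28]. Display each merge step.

Divide and conquer:
  Merge [5] + [14] -> [5, 14]
  Merge [16] + [5, 14] -> [5, 14, 16]
  Merge [15] + [28] -> [15, 28]
  Merge [29] + [15, 28] -> [15, 28, 29]
  Merge [5, 14, 16] + [15, 28, 29] -> [5, 14, 15, 16, 28, 29]


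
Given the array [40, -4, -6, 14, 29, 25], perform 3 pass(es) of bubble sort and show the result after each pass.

After pass 1: [-4, -6, 14, 29, 25, 40] (5 swaps)
After pass 2: [-6, -4, 14, 25, 29, 40] (2 swaps)
After pass 3: [-6, -4, 14, 25, 29, 40] (0 swaps)
Total swaps: 7


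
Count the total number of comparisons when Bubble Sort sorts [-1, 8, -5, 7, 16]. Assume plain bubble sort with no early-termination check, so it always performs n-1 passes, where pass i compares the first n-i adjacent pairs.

Pass 1: compare adjacent pairs (0,1)..(3,4) = 4 comparison(s), 2 swap(s) -> [-1, -5, 7, 8, 16]
Pass 2: compare adjacent pairs (0,1)..(2,3) = 3 comparison(s), 1 swap(s) -> [-5, -1, 7, 8, 16]
Pass 3: compare adjacent pairs (0,1)..(1,2) = 2 comparison(s), 0 swap(s) -> [-5, -1, 7, 8, 16]
Pass 4: compare adjacent pairs (0,1)..(0,1) = 1 comparison(s), 0 swap(s) -> [-5, -1, 7, 8, 16]
Total comparisons: 4 + 3 + 2 + 1 = 10


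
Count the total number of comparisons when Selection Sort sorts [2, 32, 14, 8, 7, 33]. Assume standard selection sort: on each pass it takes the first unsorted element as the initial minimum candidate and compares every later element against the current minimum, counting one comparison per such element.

Pass 1: scan indices 1..5 for the minimum = 5 comparison(s); min is 2, place at index 0 -> [2, 32, 14, 8, 7, 33]
Pass 2: scan indices 2..5 for the minimum = 4 comparison(s); min is 7, place at index 1 -> [2, 7, 14, 8, 32, 33]
Pass 3: scan indices 3..5 for the minimum = 3 comparison(s); min is 8, place at index 2 -> [2, 7, 8, 14, 32, 33]
Pass 4: scan indices 4..5 for the minimum = 2 comparison(s); min is 14, place at index 3 -> [2, 7, 8, 14, 32, 33]
Pass 5: scan indices 5..5 for the minimum = 1 comparison(s); min is 32, place at index 4 -> [2, 7, 8, 14, 32, 33]
Selection sort always scans the whole unsorted suffix, so the count is (n-1) + (n-2) + ... + 1 = n(n-1)/2 = 6*5/2 = 15 regardless of the input order.
Total comparisons: 5 + 4 + 3 + 2 + 1 = 15


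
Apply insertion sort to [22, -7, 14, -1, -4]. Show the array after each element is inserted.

First element 22 is already 'sorted'
Insert -7: shifted 1 elements -> [-7, 22, 14, -1, -4]
Insert 14: shifted 1 elements -> [-7, 14, 22, -1, -4]
Insert -1: shifted 2 elements -> [-7, -1, 14, 22, -4]
Insert -4: shifted 3 elements -> [-7, -4, -1, 14, 22]


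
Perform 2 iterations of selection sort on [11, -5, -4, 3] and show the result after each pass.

Pass 1: Select minimum -5 at index 1, swap -> [-5, 11, -4, 3]
Pass 2: Select minimum -4 at index 2, swap -> [-5, -4, 11, 3]


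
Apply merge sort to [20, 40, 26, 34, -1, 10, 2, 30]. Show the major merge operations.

Divide and conquer:
  Merge [20] + [40] -> [20, 40]
  Merge [26] + [34] -> [26, 34]
  Merge [20, 40] + [26, 34] -> [20, 26, 34, 40]
  Merge [-1] + [10] -> [-1, 10]
  Merge [2] + [30] -> [2, 30]
  Merge [-1, 10] + [2, 30] -> [-1, 2, 10, 30]
  Merge [20, 26, 34, 40] + [-1, 2, 10, 30] -> [-1, 2, 10, 20, 26, 30, 34, 40]


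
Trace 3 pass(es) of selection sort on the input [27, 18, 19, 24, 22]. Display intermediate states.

Pass 1: Select minimum 18 at index 1, swap -> [18, 27, 19, 24, 22]
Pass 2: Select minimum 19 at index 2, swap -> [18, 19, 27, 24, 22]
Pass 3: Select minimum 22 at index 4, swap -> [18, 19, 22, 24, 27]


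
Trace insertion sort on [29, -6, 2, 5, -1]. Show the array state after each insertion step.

First element 29 is already 'sorted'
Insert -6: shifted 1 elements -> [-6, 29, 2, 5, -1]
Insert 2: shifted 1 elements -> [-6, 2, 29, 5, -1]
Insert 5: shifted 1 elements -> [-6, 2, 5, 29, -1]
Insert -1: shifted 3 elements -> [-6, -1, 2, 5, 29]


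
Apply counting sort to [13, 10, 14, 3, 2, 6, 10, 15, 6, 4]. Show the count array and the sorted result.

Count array: [0, 0, 1, 1, 1, 0, 2, 0, 0, 0, 2, 0, 0, 1, 1, 1]
(count[i] = number of elements equal to i)
Cumulative count: [0, 0, 1, 2, 3, 3, 5, 5, 5, 5, 7, 7, 7, 8, 9, 10]
Sorted: [2, 3, 4, 6, 6, 10, 10, 13, 14, 15]


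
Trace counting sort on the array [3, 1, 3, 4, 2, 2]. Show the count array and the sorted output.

Count array: [0, 1, 2, 2, 1]
(count[i] = number of elements equal to i)
Cumulative count: [0, 1, 3, 5, 6]
Sorted: [1, 2, 2, 3, 3, 4]


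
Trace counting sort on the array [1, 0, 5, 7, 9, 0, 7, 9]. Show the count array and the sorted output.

Count array: [2, 1, 0, 0, 0, 1, 0, 2, 0, 2]
(count[i] = number of elements equal to i)
Cumulative count: [2, 3, 3, 3, 3, 4, 4, 6, 6, 8]
Sorted: [0, 0, 1, 5, 7, 7, 9, 9]


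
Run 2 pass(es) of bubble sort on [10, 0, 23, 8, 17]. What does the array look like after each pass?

After pass 1: [0, 10, 8, 17, 23] (3 swaps)
After pass 2: [0, 8, 10, 17, 23] (1 swaps)
Total swaps: 4


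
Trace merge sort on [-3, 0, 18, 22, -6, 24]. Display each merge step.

Divide and conquer:
  Merge [0] + [18] -> [0, 18]
  Merge [-3] + [0, 18] -> [-3, 0, 18]
  Merge [-6] + [24] -> [-6, 24]
  Merge [22] + [-6, 24] -> [-6, 22, 24]
  Merge [-3, 0, 18] + [-6, 22, 24] -> [-6, -3, 0, 18, 22, 24]


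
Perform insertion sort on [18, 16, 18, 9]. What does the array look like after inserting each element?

First element 18 is already 'sorted'
Insert 16: shifted 1 elements -> [16, 18, 18, 9]
Insert 18: shifted 0 elements -> [16, 18, 18, 9]
Insert 9: shifted 3 elements -> [9, 16, 18, 18]


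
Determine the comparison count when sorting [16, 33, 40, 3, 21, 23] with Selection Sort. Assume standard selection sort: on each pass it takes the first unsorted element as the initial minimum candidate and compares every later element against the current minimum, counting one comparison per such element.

Pass 1: scan indices 1..5 for the minimum = 5 comparison(s); min is 3, place at index 0 -> [3, 33, 40, 16, 21, 23]
Pass 2: scan indices 2..5 for the minimum = 4 comparison(s); min is 16, place at index 1 -> [3, 16, 40, 33, 21, 23]
Pass 3: scan indices 3..5 for the minimum = 3 comparison(s); min is 21, place at index 2 -> [3, 16, 21, 33, 40, 23]
Pass 4: scan indices 4..5 for the minimum = 2 comparison(s); min is 23, place at index 3 -> [3, 16, 21, 23, 40, 33]
Pass 5: scan indices 5..5 for the minimum = 1 comparison(s); min is 33, place at index 4 -> [3, 16, 21, 23, 33, 40]
Selection sort always scans the whole unsorted suffix, so the count is (n-1) + (n-2) + ... + 1 = n(n-1)/2 = 6*5/2 = 15 regardless of the input order.
Total comparisons: 5 + 4 + 3 + 2 + 1 = 15


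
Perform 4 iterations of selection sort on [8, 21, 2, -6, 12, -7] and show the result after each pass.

Pass 1: Select minimum -7 at index 5, swap -> [-7, 21, 2, -6, 12, 8]
Pass 2: Select minimum -6 at index 3, swap -> [-7, -6, 2, 21, 12, 8]
Pass 3: Select minimum 2 at index 2, swap -> [-7, -6, 2, 21, 12, 8]
Pass 4: Select minimum 8 at index 5, swap -> [-7, -6, 2, 8, 12, 21]


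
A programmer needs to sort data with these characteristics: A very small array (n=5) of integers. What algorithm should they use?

Best choice: Insertion sort
Reason: For tiny inputs the O(n^2) overhead is negligible and insertion sort has minimal constant factors


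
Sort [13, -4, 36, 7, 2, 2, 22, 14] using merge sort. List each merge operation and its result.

Divide and conquer:
  Merge [13] + [-4] -> [-4, 13]
  Merge [36] + [7] -> [7, 36]
  Merge [-4, 13] + [7, 36] -> [-4, 7, 13, 36]
  Merge [2] + [2] -> [2, 2]
  Merge [22] + [14] -> [14, 22]
  Merge [2, 2] + [14, 22] -> [2, 2, 14, 22]
  Merge [-4, 7, 13, 36] + [2, 2, 14, 22] -> [-4, 2, 2, 7, 13, 14, 22, 36]


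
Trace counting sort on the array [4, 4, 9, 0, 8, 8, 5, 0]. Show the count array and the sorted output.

Count array: [2, 0, 0, 0, 2, 1, 0, 0, 2, 1]
(count[i] = number of elements equal to i)
Cumulative count: [2, 2, 2, 2, 4, 5, 5, 5, 7, 8]
Sorted: [0, 0, 4, 4, 5, 8, 8, 9]


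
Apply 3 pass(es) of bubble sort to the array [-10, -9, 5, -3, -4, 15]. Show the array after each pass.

After pass 1: [-10, -9, -3, -4, 5, 15] (2 swaps)
After pass 2: [-10, -9, -4, -3, 5, 15] (1 swaps)
After pass 3: [-10, -9, -4, -3, 5, 15] (0 swaps)
Total swaps: 3


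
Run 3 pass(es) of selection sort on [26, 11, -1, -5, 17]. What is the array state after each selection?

Pass 1: Select minimum -5 at index 3, swap -> [-5, 11, -1, 26, 17]
Pass 2: Select minimum -1 at index 2, swap -> [-5, -1, 11, 26, 17]
Pass 3: Select minimum 11 at index 2, swap -> [-5, -1, 11, 26, 17]


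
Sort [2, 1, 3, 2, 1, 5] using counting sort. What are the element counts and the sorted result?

Count array: [0, 2, 2, 1, 0, 1]
(count[i] = number of elements equal to i)
Cumulative count: [0, 2, 4, 5, 5, 6]
Sorted: [1, 1, 2, 2, 3, 5]


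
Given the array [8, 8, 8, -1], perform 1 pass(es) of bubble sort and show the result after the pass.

After pass 1: [8, 8, -1, 8] (1 swaps)
Total swaps: 1


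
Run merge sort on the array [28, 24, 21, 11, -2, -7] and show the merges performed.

Divide and conquer:
  Merge [24] + [21] -> [21, 24]
  Merge [28] + [21, 24] -> [21, 24, 28]
  Merge [-2] + [-7] -> [-7, -2]
  Merge [11] + [-7, -2] -> [-7, -2, 11]
  Merge [21, 24, 28] + [-7, -2, 11] -> [-7, -2, 11, 21, 24, 28]


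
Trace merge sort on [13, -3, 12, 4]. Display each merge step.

Divide and conquer:
  Merge [13] + [-3] -> [-3, 13]
  Merge [12] + [4] -> [4, 12]
  Merge [-3, 13] + [4, 12] -> [-3, 4, 12, 13]


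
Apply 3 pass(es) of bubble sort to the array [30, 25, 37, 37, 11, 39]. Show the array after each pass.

After pass 1: [25, 30, 37, 11, 37, 39] (2 swaps)
After pass 2: [25, 30, 11, 37, 37, 39] (1 swaps)
After pass 3: [25, 11, 30, 37, 37, 39] (1 swaps)
Total swaps: 4


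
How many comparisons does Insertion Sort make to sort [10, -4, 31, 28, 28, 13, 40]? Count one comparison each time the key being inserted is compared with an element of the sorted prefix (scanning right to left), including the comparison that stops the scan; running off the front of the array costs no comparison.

Insert -4: 10 > -4 (shift), reached front = 1 comparison(s) -> [-4, 10, 31, 28, 28, 13, 40]
Insert 31: 10 <= 31 (stop) = 1 comparison(s) -> [-4, 10, 31, 28, 28, 13, 40]
Insert 28: 31 > 28 (shift), 10 <= 28 (stop) = 2 comparison(s) -> [-4, 10, 28, 31, 28, 13, 40]
Insert 28: 31 > 28 (shift), 28 <= 28 (stop) = 2 comparison(s) -> [-4, 10, 28, 28, 31, 13, 40]
Insert 13: 31 > 13 (shift), 28 > 13 (shift), 28 > 13 (shift), 10 <= 13 (stop) = 4 comparison(s) -> [-4, 10, 13, 28, 28, 31, 40]
Insert 40: 31 <= 40 (stop) = 1 comparison(s) -> [-4, 10, 13, 28, 28, 31, 40]
Total comparisons: 1 + 1 + 2 + 2 + 4 + 1 = 11


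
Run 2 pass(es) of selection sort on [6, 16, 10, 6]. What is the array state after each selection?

Pass 1: Select minimum 6 at index 0, swap -> [6, 16, 10, 6]
Pass 2: Select minimum 6 at index 3, swap -> [6, 6, 10, 16]


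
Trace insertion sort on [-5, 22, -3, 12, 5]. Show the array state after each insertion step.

First element -5 is already 'sorted'
Insert 22: shifted 0 elements -> [-5, 22, -3, 12, 5]
Insert -3: shifted 1 elements -> [-5, -3, 22, 12, 5]
Insert 12: shifted 1 elements -> [-5, -3, 12, 22, 5]
Insert 5: shifted 2 elements -> [-5, -3, 5, 12, 22]


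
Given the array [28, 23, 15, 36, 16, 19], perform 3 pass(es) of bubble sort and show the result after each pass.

After pass 1: [23, 15, 28, 16, 19, 36] (4 swaps)
After pass 2: [15, 23, 16, 19, 28, 36] (3 swaps)
After pass 3: [15, 16, 19, 23, 28, 36] (2 swaps)
Total swaps: 9


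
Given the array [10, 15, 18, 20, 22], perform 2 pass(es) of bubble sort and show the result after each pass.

After pass 1: [10, 15, 18, 20, 22] (0 swaps)
After pass 2: [10, 15, 18, 20, 22] (0 swaps)
Total swaps: 0


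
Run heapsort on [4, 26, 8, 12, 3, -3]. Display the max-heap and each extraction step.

Build heap: [26, 12, 8, 4, 3, -3]
Extract 26: [12, 4, 8, -3, 3, 26]
Extract 12: [8, 4, 3, -3, 12, 26]
Extract 8: [4, -3, 3, 8, 12, 26]
Extract 4: [3, -3, 4, 8, 12, 26]
Extract 3: [-3, 3, 4, 8, 12, 26]


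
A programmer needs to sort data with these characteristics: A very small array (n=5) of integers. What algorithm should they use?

Best choice: Insertion sort
Reason: For tiny inputs the O(n^2) overhead is negligible and insertion sort has minimal constant factors


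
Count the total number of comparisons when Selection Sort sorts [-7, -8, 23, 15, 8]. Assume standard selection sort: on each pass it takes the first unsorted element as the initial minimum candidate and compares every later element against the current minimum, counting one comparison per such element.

Pass 1: scan indices 1..4 for the minimum = 4 comparison(s); min is -8, place at index 0 -> [-8, -7, 23, 15, 8]
Pass 2: scan indices 2..4 for the minimum = 3 comparison(s); min is -7, place at index 1 -> [-8, -7, 23, 15, 8]
Pass 3: scan indices 3..4 for the minimum = 2 comparison(s); min is 8, place at index 2 -> [-8, -7, 8, 15, 23]
Pass 4: scan indices 4..4 for the minimum = 1 comparison(s); min is 15, place at index 3 -> [-8, -7, 8, 15, 23]
Selection sort always scans the whole unsorted suffix, so the count is (n-1) + (n-2) + ... + 1 = n(n-1)/2 = 5*4/2 = 10 regardless of the input order.
Total comparisons: 4 + 3 + 2 + 1 = 10


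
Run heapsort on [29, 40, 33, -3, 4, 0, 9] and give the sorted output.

Build heap: [40, 29, 33, -3, 4, 0, 9]
Extract 40: [33, 29, 9, -3, 4, 0, 40]
Extract 33: [29, 4, 9, -3, 0, 33, 40]
Extract 29: [9, 4, 0, -3, 29, 33, 40]
Extract 9: [4, -3, 0, 9, 29, 33, 40]
Extract 4: [0, -3, 4, 9, 29, 33, 40]
Extract 0: [-3, 0, 4, 9, 29, 33, 40]


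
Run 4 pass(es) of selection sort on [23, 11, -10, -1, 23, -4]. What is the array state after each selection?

Pass 1: Select minimum -10 at index 2, swap -> [-10, 11, 23, -1, 23, -4]
Pass 2: Select minimum -4 at index 5, swap -> [-10, -4, 23, -1, 23, 11]
Pass 3: Select minimum -1 at index 3, swap -> [-10, -4, -1, 23, 23, 11]
Pass 4: Select minimum 11 at index 5, swap -> [-10, -4, -1, 11, 23, 23]


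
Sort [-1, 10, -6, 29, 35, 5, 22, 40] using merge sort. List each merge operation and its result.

Divide and conquer:
  Merge [-1] + [10] -> [-1, 10]
  Merge [-6] + [29] -> [-6, 29]
  Merge [-1, 10] + [-6, 29] -> [-6, -1, 10, 29]
  Merge [35] + [5] -> [5, 35]
  Merge [22] + [40] -> [22, 40]
  Merge [5, 35] + [22, 40] -> [5, 22, 35, 40]
  Merge [-6, -1, 10, 29] + [5, 22, 35, 40] -> [-6, -1, 5, 10, 22, 29, 35, 40]


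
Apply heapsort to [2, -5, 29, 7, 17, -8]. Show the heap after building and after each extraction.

Build heap: [29, 17, 2, 7, -5, -8]
Extract 29: [17, 7, 2, -8, -5, 29]
Extract 17: [7, -5, 2, -8, 17, 29]
Extract 7: [2, -5, -8, 7, 17, 29]
Extract 2: [-5, -8, 2, 7, 17, 29]
Extract -5: [-8, -5, 2, 7, 17, 29]


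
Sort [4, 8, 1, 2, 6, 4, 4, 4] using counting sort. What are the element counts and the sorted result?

Count array: [0, 1, 1, 0, 4, 0, 1, 0, 1]
(count[i] = number of elements equal to i)
Cumulative count: [0, 1, 2, 2, 6, 6, 7, 7, 8]
Sorted: [1, 2, 4, 4, 4, 4, 6, 8]


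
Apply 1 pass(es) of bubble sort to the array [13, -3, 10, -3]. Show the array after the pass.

After pass 1: [-3, 10, -3, 13] (3 swaps)
Total swaps: 3


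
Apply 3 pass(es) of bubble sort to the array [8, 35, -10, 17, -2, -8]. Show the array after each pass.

After pass 1: [8, -10, 17, -2, -8, 35] (4 swaps)
After pass 2: [-10, 8, -2, -8, 17, 35] (3 swaps)
After pass 3: [-10, -2, -8, 8, 17, 35] (2 swaps)
Total swaps: 9


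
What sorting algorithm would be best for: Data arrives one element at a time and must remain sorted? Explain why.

Best choice: Insertion sort
Reason: Insertion sort naturally handles online/streaming input by inserting each new element into sorted position


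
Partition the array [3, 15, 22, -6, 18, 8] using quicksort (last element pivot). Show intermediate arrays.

Partition 1: pivot=8 at index 2 -> [3, -6, 8, 15, 18, 22]
Partition 2: pivot=-6 at index 0 -> [-6, 3, 8, 15, 18, 22]
Partition 3: pivot=22 at index 5 -> [-6, 3, 8, 15, 18, 22]
Partition 4: pivot=18 at index 4 -> [-6, 3, 8, 15, 18, 22]


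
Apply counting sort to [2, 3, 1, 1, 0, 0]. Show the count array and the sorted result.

Count array: [2, 2, 1, 1]
(count[i] = number of elements equal to i)
Cumulative count: [2, 4, 5, 6]
Sorted: [0, 0, 1, 1, 2, 3]


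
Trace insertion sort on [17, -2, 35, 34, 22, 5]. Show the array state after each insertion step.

First element 17 is already 'sorted'
Insert -2: shifted 1 elements -> [-2, 17, 35, 34, 22, 5]
Insert 35: shifted 0 elements -> [-2, 17, 35, 34, 22, 5]
Insert 34: shifted 1 elements -> [-2, 17, 34, 35, 22, 5]
Insert 22: shifted 2 elements -> [-2, 17, 22, 34, 35, 5]
Insert 5: shifted 4 elements -> [-2, 5, 17, 22, 34, 35]


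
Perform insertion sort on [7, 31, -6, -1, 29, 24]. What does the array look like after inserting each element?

First element 7 is already 'sorted'
Insert 31: shifted 0 elements -> [7, 31, -6, -1, 29, 24]
Insert -6: shifted 2 elements -> [-6, 7, 31, -1, 29, 24]
Insert -1: shifted 2 elements -> [-6, -1, 7, 31, 29, 24]
Insert 29: shifted 1 elements -> [-6, -1, 7, 29, 31, 24]
Insert 24: shifted 2 elements -> [-6, -1, 7, 24, 29, 31]


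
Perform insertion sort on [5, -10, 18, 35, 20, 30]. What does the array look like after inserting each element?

First element 5 is already 'sorted'
Insert -10: shifted 1 elements -> [-10, 5, 18, 35, 20, 30]
Insert 18: shifted 0 elements -> [-10, 5, 18, 35, 20, 30]
Insert 35: shifted 0 elements -> [-10, 5, 18, 35, 20, 30]
Insert 20: shifted 1 elements -> [-10, 5, 18, 20, 35, 30]
Insert 30: shifted 1 elements -> [-10, 5, 18, 20, 30, 35]


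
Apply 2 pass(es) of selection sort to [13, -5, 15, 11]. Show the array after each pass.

Pass 1: Select minimum -5 at index 1, swap -> [-5, 13, 15, 11]
Pass 2: Select minimum 11 at index 3, swap -> [-5, 11, 15, 13]


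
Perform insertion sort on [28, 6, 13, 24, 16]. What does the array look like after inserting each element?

First element 28 is already 'sorted'
Insert 6: shifted 1 elements -> [6, 28, 13, 24, 16]
Insert 13: shifted 1 elements -> [6, 13, 28, 24, 16]
Insert 24: shifted 1 elements -> [6, 13, 24, 28, 16]
Insert 16: shifted 2 elements -> [6, 13, 16, 24, 28]


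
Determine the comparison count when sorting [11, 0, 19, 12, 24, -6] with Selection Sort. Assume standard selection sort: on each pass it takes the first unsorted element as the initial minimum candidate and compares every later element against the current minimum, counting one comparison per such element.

Pass 1: scan indices 1..5 for the minimum = 5 comparison(s); min is -6, place at index 0 -> [-6, 0, 19, 12, 24, 11]
Pass 2: scan indices 2..5 for the minimum = 4 comparison(s); min is 0, place at index 1 -> [-6, 0, 19, 12, 24, 11]
Pass 3: scan indices 3..5 for the minimum = 3 comparison(s); min is 11, place at index 2 -> [-6, 0, 11, 12, 24, 19]
Pass 4: scan indices 4..5 for the minimum = 2 comparison(s); min is 12, place at index 3 -> [-6, 0, 11, 12, 24, 19]
Pass 5: scan indices 5..5 for the minimum = 1 comparison(s); min is 19, place at index 4 -> [-6, 0, 11, 12, 19, 24]
Selection sort always scans the whole unsorted suffix, so the count is (n-1) + (n-2) + ... + 1 = n(n-1)/2 = 6*5/2 = 15 regardless of the input order.
Total comparisons: 5 + 4 + 3 + 2 + 1 = 15


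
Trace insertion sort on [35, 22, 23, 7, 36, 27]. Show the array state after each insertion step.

First element 35 is already 'sorted'
Insert 22: shifted 1 elements -> [22, 35, 23, 7, 36, 27]
Insert 23: shifted 1 elements -> [22, 23, 35, 7, 36, 27]
Insert 7: shifted 3 elements -> [7, 22, 23, 35, 36, 27]
Insert 36: shifted 0 elements -> [7, 22, 23, 35, 36, 27]
Insert 27: shifted 2 elements -> [7, 22, 23, 27, 35, 36]


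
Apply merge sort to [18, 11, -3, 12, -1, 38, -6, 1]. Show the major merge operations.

Divide and conquer:
  Merge [18] + [11] -> [11, 18]
  Merge [-3] + [12] -> [-3, 12]
  Merge [11, 18] + [-3, 12] -> [-3, 11, 12, 18]
  Merge [-1] + [38] -> [-1, 38]
  Merge [-6] + [1] -> [-6, 1]
  Merge [-1, 38] + [-6, 1] -> [-6, -1, 1, 38]
  Merge [-3, 11, 12, 18] + [-6, -1, 1, 38] -> [-6, -3, -1, 1, 11, 12, 18, 38]


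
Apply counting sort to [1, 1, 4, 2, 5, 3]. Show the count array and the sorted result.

Count array: [0, 2, 1, 1, 1, 1]
(count[i] = number of elements equal to i)
Cumulative count: [0, 2, 3, 4, 5, 6]
Sorted: [1, 1, 2, 3, 4, 5]


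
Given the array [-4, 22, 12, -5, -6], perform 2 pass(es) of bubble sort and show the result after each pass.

After pass 1: [-4, 12, -5, -6, 22] (3 swaps)
After pass 2: [-4, -5, -6, 12, 22] (2 swaps)
Total swaps: 5


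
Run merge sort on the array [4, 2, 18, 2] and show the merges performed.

Divide and conquer:
  Merge [4] + [2] -> [2, 4]
  Merge [18] + [2] -> [2, 18]
  Merge [2, 4] + [2, 18] -> [2, 2, 4, 18]


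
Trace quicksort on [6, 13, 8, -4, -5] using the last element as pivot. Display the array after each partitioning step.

Partition 1: pivot=-5 at index 0 -> [-5, 13, 8, -4, 6]
Partition 2: pivot=6 at index 2 -> [-5, -4, 6, 13, 8]
Partition 3: pivot=8 at index 3 -> [-5, -4, 6, 8, 13]


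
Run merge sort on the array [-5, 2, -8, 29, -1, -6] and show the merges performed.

Divide and conquer:
  Merge [2] + [-8] -> [-8, 2]
  Merge [-5] + [-8, 2] -> [-8, -5, 2]
  Merge [-1] + [-6] -> [-6, -1]
  Merge [29] + [-6, -1] -> [-6, -1, 29]
  Merge [-8, -5, 2] + [-6, -1, 29] -> [-8, -6, -5, -1, 2, 29]


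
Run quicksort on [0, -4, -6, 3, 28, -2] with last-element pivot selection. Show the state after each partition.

Partition 1: pivot=-2 at index 2 -> [-4, -6, -2, 3, 28, 0]
Partition 2: pivot=-6 at index 0 -> [-6, -4, -2, 3, 28, 0]
Partition 3: pivot=0 at index 3 -> [-6, -4, -2, 0, 28, 3]
Partition 4: pivot=3 at index 4 -> [-6, -4, -2, 0, 3, 28]
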